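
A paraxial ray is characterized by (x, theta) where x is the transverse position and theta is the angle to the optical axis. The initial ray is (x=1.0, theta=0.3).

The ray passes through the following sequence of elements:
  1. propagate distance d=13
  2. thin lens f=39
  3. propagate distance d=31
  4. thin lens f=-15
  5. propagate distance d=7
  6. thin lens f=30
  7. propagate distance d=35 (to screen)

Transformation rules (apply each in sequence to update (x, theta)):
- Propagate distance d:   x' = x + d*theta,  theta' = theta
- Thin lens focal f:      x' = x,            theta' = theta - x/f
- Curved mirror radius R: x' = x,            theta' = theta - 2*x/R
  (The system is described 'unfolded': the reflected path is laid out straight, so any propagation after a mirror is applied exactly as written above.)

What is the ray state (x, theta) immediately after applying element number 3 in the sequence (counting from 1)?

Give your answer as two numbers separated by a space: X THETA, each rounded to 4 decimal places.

Answer: 10.3051 0.1744

Derivation:
Initial: x=1.0000 theta=0.3000
After 1 (propagate distance d=13): x=4.9000 theta=0.3000
After 2 (thin lens f=39): x=4.9000 theta=34/195 (≈0.1744)
After 3 (propagate distance d=31): x=4019/390 (≈10.3051) theta=34/195 (≈0.1744)
Rounded to 4 decimal places: x = 10.3051, theta = 0.1744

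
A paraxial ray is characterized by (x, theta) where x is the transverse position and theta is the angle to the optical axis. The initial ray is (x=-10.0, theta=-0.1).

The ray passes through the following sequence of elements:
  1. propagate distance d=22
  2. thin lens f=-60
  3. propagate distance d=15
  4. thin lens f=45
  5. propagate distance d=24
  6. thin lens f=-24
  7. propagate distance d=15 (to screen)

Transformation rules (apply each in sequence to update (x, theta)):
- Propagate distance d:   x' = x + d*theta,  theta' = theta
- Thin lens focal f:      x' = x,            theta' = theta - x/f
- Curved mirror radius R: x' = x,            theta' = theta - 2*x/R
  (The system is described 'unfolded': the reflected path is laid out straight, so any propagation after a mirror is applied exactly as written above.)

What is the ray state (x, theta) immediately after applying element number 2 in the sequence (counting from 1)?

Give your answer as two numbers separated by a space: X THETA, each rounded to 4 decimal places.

Initial: x=-10.0000 theta=-0.1000
After 1 (propagate distance d=22): x=-12.2000 theta=-0.1000
After 2 (thin lens f=-60): x=-12.2000 theta=-91/300 (≈-0.3033)
Rounded to 4 decimal places: x = -12.2000, theta = -0.3033

Answer: -12.2000 -0.3033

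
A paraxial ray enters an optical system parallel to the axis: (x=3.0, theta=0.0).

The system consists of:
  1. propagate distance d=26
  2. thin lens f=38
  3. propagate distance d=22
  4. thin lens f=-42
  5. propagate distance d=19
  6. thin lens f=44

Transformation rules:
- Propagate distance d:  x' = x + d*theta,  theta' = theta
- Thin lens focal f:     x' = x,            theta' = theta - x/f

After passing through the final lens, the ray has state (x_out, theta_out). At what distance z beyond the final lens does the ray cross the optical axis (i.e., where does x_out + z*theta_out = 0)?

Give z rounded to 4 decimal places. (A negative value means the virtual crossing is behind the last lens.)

Initial: x=3.0000 theta=0.0000
After 1 (propagate distance d=26): x=3.0000 theta=0.0000
After 2 (thin lens f=38): x=3.0000 theta=-3/38 (≈-0.0789)
After 3 (propagate distance d=22): x=24/19 (≈1.2632) theta=-3/38 (≈-0.0789)
After 4 (thin lens f=-42): x=24/19 (≈1.2632) theta=-13/266 (≈-0.0489)
After 5 (propagate distance d=19): x=89/266 (≈0.3346) theta=-13/266 (≈-0.0489)
After 6 (thin lens f=44): x=89/266 (≈0.3346) theta=-661/11704 (≈-0.0565)
z_focus = -x_out/theta_out = -(89/266)/(-661/11704) = 3916/661 ≈ 5.9244
Rounded to 4 decimal places: z = 5.9244

Answer: 5.9244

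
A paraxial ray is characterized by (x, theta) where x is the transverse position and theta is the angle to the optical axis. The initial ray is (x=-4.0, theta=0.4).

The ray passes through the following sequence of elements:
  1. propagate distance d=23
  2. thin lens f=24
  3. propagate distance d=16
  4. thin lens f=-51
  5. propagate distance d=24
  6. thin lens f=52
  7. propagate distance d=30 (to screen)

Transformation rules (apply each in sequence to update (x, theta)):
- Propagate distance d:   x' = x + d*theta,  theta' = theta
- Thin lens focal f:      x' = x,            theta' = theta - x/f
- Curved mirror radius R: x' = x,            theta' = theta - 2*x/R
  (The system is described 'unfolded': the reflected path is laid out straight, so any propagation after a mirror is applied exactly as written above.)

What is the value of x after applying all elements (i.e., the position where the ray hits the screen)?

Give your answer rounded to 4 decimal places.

Answer: 17.2062

Derivation:
Initial: x=-4.0000 theta=0.4000
After 1 (propagate distance d=23): x=5.2000 theta=0.4000
After 2 (thin lens f=24): x=5.2000 theta=11/60 (≈0.1833)
After 3 (propagate distance d=16): x=122/15 (≈8.1333) theta=11/60 (≈0.1833)
After 4 (thin lens f=-51): x=122/15 (≈8.1333) theta=1049/3060 (≈0.3428)
After 5 (propagate distance d=24): x=4172/255 (≈16.3608) theta=1049/3060 (≈0.3428)
After 6 (thin lens f=52): x=4172/255 (≈16.3608) theta=1121/39780 (≈0.0282)
After 7 (propagate distance d=30 (to screen)): x=114077/6630 (≈17.2062) theta=1121/39780 (≈0.0282)
Rounded to 4 decimal places: x = 17.2062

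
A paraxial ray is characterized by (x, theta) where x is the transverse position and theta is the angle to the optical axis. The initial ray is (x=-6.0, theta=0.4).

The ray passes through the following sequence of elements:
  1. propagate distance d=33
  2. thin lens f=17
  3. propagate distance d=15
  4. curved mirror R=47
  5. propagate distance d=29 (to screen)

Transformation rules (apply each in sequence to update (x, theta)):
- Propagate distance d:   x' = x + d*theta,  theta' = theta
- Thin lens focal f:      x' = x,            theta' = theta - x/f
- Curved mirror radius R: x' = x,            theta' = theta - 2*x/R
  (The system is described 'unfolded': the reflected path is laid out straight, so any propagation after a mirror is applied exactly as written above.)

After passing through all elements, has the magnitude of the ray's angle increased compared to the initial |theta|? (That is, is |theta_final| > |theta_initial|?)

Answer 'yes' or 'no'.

Answer: no

Derivation:
Initial: x=-6.0000 theta=0.4000
After 1 (propagate distance d=33): x=7.2000 theta=0.4000
After 2 (thin lens f=17): x=7.2000 theta=-2/85 (≈-0.0235)
After 3 (propagate distance d=15): x=582/85 (≈6.8471) theta=-2/85 (≈-0.0235)
After 4 (curved mirror R=47): x=582/85 (≈6.8471) theta=-74/235 (≈-0.3149)
After 5 (propagate distance d=29 (to screen)): x=-9128/3995 (≈-2.2849) theta=-74/235 (≈-0.3149)
|theta_initial|=0.4000 |theta_final|=74/235 (≈0.3149) -> not increased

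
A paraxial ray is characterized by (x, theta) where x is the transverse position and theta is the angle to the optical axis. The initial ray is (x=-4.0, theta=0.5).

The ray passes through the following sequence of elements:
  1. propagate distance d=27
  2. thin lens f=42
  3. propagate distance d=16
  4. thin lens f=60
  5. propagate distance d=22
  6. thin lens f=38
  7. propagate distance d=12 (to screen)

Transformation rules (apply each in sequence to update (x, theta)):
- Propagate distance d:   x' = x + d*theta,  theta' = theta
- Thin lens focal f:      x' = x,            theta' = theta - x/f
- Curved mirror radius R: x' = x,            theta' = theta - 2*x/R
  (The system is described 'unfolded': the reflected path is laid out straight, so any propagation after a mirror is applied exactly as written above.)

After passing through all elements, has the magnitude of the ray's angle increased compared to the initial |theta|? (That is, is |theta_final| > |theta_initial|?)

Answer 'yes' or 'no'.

Answer: no

Derivation:
Initial: x=-4.0000 theta=0.5000
After 1 (propagate distance d=27): x=9.5000 theta=0.5000
After 2 (thin lens f=42): x=9.5000 theta=23/84 (≈0.2738)
After 3 (propagate distance d=16): x=583/42 (≈13.8810) theta=23/84 (≈0.2738)
After 4 (thin lens f=60): x=583/42 (≈13.8810) theta=107/2520 (≈0.0425)
After 5 (propagate distance d=22): x=18667/1260 (≈14.8151) theta=107/2520 (≈0.0425)
After 6 (thin lens f=38): x=18667/1260 (≈14.8151) theta=-8317/23940 (≈-0.3474)
After 7 (propagate distance d=12 (to screen)): x=254869/23940 (≈10.6462) theta=-8317/23940 (≈-0.3474)
|theta_initial|=0.5000 |theta_final|=8317/23940 (≈0.3474) -> not increased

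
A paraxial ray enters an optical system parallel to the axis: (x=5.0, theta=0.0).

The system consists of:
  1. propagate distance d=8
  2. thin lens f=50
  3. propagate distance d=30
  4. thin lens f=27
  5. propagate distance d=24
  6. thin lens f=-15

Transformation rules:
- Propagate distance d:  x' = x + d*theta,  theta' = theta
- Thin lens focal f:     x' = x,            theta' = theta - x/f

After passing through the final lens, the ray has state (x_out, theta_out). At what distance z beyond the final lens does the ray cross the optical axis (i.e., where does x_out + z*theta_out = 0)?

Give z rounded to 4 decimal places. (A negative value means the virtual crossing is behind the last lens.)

Initial: x=5.0000 theta=0.0000
After 1 (propagate distance d=8): x=5.0000 theta=0.0000
After 2 (thin lens f=50): x=5.0000 theta=-0.1000
After 3 (propagate distance d=30): x=2.0000 theta=-0.1000
After 4 (thin lens f=27): x=2.0000 theta=-47/270 (≈-0.1741)
After 5 (propagate distance d=24): x=-98/45 (≈-2.1778) theta=-47/270 (≈-0.1741)
After 6 (thin lens f=-15): x=-98/45 (≈-2.1778) theta=-431/1350 (≈-0.3193)
z_focus = -x_out/theta_out = -(-98/45)/(-431/1350) = -2940/431 ≈ -6.8213
Rounded to 4 decimal places: z = -6.8213

Answer: -6.8213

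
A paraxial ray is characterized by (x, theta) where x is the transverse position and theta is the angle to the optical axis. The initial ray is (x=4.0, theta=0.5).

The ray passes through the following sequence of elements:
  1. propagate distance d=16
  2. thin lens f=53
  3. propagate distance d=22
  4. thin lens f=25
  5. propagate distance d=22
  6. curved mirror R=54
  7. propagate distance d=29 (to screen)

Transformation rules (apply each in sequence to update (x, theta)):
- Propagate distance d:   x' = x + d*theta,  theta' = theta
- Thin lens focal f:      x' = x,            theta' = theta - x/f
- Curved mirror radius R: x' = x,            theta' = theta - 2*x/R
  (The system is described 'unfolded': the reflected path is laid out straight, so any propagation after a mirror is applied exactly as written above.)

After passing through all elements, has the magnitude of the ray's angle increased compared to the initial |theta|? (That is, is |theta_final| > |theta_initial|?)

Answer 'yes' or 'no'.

Initial: x=4.0000 theta=0.5000
After 1 (propagate distance d=16): x=12.0000 theta=0.5000
After 2 (thin lens f=53): x=12.0000 theta=29/106 (≈0.2736)
After 3 (propagate distance d=22): x=955/53 (≈18.0189) theta=29/106 (≈0.2736)
After 4 (thin lens f=25): x=955/53 (≈18.0189) theta=-237/530 (≈-0.4472)
After 5 (propagate distance d=22): x=2168/265 (≈8.1811) theta=-237/530 (≈-0.4472)
After 6 (curved mirror R=54): x=2168/265 (≈8.1811) theta=-2147/2862 (≈-0.7502)
After 7 (propagate distance d=29 (to screen)): x=-194243/14310 (≈-13.5739) theta=-2147/2862 (≈-0.7502)
|theta_initial|=0.5000 |theta_final|=2147/2862 (≈0.7502) -> increased

Answer: yes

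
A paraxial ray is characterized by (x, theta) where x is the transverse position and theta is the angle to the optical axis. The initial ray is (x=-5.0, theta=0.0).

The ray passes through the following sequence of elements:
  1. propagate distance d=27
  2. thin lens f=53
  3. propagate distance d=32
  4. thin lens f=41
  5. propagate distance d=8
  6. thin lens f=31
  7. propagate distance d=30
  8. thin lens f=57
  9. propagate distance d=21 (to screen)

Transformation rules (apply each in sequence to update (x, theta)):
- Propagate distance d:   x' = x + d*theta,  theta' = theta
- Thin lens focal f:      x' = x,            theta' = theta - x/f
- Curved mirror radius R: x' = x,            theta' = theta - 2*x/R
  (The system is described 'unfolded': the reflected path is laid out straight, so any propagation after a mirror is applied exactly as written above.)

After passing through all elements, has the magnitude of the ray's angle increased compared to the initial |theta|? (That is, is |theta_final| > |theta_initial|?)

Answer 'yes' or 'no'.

Answer: yes

Derivation:
Initial: x=-5.0000 theta=0.0000
After 1 (propagate distance d=27): x=-5.0000 theta=0.0000
After 2 (thin lens f=53): x=-5.0000 theta=5/53 (≈0.0943)
After 3 (propagate distance d=32): x=-105/53 (≈-1.9811) theta=5/53 (≈0.0943)
After 4 (thin lens f=41): x=-105/53 (≈-1.9811) theta=310/2173 (≈0.1427)
After 5 (propagate distance d=8): x=-1825/2173 (≈-0.8399) theta=310/2173 (≈0.1427)
After 6 (thin lens f=31): x=-1825/2173 (≈-0.8399) theta=11435/67363 (≈0.1698)
After 7 (propagate distance d=30): x=286475/67363 (≈4.2527) theta=11435/67363 (≈0.1698)
After 8 (thin lens f=57): x=286475/67363 (≈4.2527) theta=365320/3839691 (≈0.0951)
After 9 (propagate distance d=21 (to screen)): x=8000265/1279897 (≈6.2507) theta=365320/3839691 (≈0.0951)
|theta_initial|=0.0000 |theta_final|=365320/3839691 (≈0.0951) -> increased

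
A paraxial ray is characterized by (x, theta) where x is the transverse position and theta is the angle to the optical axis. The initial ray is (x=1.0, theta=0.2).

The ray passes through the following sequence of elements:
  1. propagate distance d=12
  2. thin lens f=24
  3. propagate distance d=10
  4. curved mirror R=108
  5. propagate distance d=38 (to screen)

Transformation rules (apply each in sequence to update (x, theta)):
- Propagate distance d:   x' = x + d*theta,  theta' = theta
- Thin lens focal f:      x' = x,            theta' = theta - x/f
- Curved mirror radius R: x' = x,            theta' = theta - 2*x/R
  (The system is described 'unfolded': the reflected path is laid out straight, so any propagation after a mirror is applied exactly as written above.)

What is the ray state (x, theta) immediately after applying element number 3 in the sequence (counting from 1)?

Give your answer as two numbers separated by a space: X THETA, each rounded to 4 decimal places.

Answer: 3.9833 0.0583

Derivation:
Initial: x=1.0000 theta=0.2000
After 1 (propagate distance d=12): x=3.4000 theta=0.2000
After 2 (thin lens f=24): x=3.4000 theta=7/120 (≈0.0583)
After 3 (propagate distance d=10): x=239/60 (≈3.9833) theta=7/120 (≈0.0583)
Rounded to 4 decimal places: x = 3.9833, theta = 0.0583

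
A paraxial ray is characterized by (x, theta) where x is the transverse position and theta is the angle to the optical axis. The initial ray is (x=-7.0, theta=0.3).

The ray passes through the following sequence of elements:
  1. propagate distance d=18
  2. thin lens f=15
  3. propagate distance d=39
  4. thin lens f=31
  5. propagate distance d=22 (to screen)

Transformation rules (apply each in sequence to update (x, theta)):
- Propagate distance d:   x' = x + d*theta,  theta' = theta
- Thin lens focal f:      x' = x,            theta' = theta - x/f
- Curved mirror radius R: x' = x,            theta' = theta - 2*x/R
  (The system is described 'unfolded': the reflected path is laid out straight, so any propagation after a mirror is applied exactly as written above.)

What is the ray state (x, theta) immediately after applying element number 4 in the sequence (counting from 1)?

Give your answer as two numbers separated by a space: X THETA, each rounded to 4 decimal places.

Initial: x=-7.0000 theta=0.3000
After 1 (propagate distance d=18): x=-1.6000 theta=0.3000
After 2 (thin lens f=15): x=-1.6000 theta=61/150 (≈0.4067)
After 3 (propagate distance d=39): x=14.2600 theta=61/150 (≈0.4067)
After 4 (thin lens f=31): x=14.2600 theta=-4/75 (≈-0.0533)
Rounded to 4 decimal places: x = 14.2600, theta = -0.0533

Answer: 14.2600 -0.0533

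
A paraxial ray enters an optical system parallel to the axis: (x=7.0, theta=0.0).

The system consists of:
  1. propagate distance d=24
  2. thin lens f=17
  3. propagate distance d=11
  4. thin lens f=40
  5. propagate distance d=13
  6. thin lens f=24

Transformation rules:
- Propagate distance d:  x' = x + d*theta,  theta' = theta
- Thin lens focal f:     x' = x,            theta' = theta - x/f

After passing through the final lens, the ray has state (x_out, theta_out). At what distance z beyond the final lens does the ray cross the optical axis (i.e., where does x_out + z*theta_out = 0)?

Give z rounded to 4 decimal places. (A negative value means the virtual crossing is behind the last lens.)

Answer: -11.5174

Derivation:
Initial: x=7.0000 theta=0.0000
After 1 (propagate distance d=24): x=7.0000 theta=0.0000
After 2 (thin lens f=17): x=7.0000 theta=-7/17 (≈-0.4118)
After 3 (propagate distance d=11): x=42/17 (≈2.4706) theta=-7/17 (≈-0.4118)
After 4 (thin lens f=40): x=42/17 (≈2.4706) theta=-161/340 (≈-0.4735)
After 5 (propagate distance d=13): x=-1253/340 (≈-3.6853) theta=-161/340 (≈-0.4735)
After 6 (thin lens f=24): x=-1253/340 (≈-3.6853) theta=-2611/8160 (≈-0.3200)
z_focus = -x_out/theta_out = -(-1253/340)/(-2611/8160) = -4296/373 ≈ -11.5174
Rounded to 4 decimal places: z = -11.5174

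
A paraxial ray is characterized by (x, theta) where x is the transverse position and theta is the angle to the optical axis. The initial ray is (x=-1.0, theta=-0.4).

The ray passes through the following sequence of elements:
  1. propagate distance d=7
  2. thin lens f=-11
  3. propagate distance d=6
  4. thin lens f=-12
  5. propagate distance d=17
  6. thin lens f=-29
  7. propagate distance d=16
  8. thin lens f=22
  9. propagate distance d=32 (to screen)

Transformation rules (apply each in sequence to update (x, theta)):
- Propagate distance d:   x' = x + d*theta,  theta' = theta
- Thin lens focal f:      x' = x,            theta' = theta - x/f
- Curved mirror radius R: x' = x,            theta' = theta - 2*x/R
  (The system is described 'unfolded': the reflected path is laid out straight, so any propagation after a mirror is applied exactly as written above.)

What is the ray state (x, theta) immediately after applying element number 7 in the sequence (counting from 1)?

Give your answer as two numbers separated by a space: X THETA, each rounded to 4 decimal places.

Initial: x=-1.0000 theta=-0.4000
After 1 (propagate distance d=7): x=-3.8000 theta=-0.4000
After 2 (thin lens f=-11): x=-3.8000 theta=-41/55 (≈-0.7455)
After 3 (propagate distance d=6): x=-91/11 (≈-8.2727) theta=-41/55 (≈-0.7455)
After 4 (thin lens f=-12): x=-91/11 (≈-8.2727) theta=-947/660 (≈-1.4348)
After 5 (propagate distance d=17): x=-21559/660 (≈-32.6652) theta=-947/660 (≈-1.4348)
After 6 (thin lens f=-29): x=-21559/660 (≈-32.6652) theta=-24511/9570 (≈-2.5612)
After 7 (propagate distance d=16): x=-1409563/19140 (≈-73.6449) theta=-24511/9570 (≈-2.5612)
Rounded to 4 decimal places: x = -73.6449, theta = -2.5612

Answer: -73.6449 -2.5612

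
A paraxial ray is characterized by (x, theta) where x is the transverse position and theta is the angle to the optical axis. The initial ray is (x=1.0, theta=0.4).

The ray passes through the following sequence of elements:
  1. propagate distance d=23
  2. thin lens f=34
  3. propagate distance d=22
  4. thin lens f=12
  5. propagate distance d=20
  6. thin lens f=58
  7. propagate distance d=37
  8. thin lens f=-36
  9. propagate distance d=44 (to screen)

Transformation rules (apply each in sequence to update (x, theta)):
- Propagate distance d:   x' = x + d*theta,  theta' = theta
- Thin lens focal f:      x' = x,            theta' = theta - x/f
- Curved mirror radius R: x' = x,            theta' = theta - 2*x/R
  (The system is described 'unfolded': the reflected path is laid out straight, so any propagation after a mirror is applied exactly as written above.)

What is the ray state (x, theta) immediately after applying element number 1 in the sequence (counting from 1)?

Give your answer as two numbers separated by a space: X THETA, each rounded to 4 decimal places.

Answer: 10.2000 0.4000

Derivation:
Initial: x=1.0000 theta=0.4000
After 1 (propagate distance d=23): x=10.2000 theta=0.4000
Rounded to 4 decimal places: x = 10.2000, theta = 0.4000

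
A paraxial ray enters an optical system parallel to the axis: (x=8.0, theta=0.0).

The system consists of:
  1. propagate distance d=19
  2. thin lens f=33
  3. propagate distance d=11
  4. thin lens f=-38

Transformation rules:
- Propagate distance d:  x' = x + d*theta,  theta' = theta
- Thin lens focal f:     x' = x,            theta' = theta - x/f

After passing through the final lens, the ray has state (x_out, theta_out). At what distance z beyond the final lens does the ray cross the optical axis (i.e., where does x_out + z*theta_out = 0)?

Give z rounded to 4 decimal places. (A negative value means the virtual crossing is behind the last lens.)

Initial: x=8.0000 theta=0.0000
After 1 (propagate distance d=19): x=8.0000 theta=0.0000
After 2 (thin lens f=33): x=8.0000 theta=-8/33 (≈-0.2424)
After 3 (propagate distance d=11): x=16/3 (≈5.3333) theta=-8/33 (≈-0.2424)
After 4 (thin lens f=-38): x=16/3 (≈5.3333) theta=-64/627 (≈-0.1021)
z_focus = -x_out/theta_out = -(16/3)/(-64/627) = 52.2500
Rounded to 4 decimal places: z = 52.2500

Answer: 52.2500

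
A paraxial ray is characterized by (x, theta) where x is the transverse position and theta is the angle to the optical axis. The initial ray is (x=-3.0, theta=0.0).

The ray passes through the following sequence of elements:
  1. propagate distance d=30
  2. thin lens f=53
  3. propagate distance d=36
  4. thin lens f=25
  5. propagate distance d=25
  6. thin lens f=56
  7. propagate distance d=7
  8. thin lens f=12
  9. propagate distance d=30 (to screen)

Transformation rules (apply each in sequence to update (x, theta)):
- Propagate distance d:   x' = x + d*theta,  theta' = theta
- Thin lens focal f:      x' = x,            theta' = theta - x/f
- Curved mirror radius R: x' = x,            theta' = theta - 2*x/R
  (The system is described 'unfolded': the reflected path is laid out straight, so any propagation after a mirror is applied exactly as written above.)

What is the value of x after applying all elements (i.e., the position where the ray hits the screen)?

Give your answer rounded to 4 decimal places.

Initial: x=-3.0000 theta=0.0000
After 1 (propagate distance d=30): x=-3.0000 theta=0.0000
After 2 (thin lens f=53): x=-3.0000 theta=3/53 (≈0.0566)
After 3 (propagate distance d=36): x=-51/53 (≈-0.9623) theta=3/53 (≈0.0566)
After 4 (thin lens f=25): x=-51/53 (≈-0.9623) theta=126/1325 (≈0.0951)
After 5 (propagate distance d=25): x=75/53 (≈1.4151) theta=126/1325 (≈0.0951)
After 6 (thin lens f=56): x=75/53 (≈1.4151) theta=5181/74200 (≈0.0698)
After 7 (propagate distance d=7): x=20181/10600 (≈1.9039) theta=5181/74200 (≈0.0698)
After 8 (thin lens f=12): x=20181/10600 (≈1.9039) theta=-5273/59360 (≈-0.0888)
After 9 (propagate distance d=30 (to screen)): x=-112941/148400 (≈-0.7611) theta=-5273/59360 (≈-0.0888)
Rounded to 4 decimal places: x = -0.7611

Answer: -0.7611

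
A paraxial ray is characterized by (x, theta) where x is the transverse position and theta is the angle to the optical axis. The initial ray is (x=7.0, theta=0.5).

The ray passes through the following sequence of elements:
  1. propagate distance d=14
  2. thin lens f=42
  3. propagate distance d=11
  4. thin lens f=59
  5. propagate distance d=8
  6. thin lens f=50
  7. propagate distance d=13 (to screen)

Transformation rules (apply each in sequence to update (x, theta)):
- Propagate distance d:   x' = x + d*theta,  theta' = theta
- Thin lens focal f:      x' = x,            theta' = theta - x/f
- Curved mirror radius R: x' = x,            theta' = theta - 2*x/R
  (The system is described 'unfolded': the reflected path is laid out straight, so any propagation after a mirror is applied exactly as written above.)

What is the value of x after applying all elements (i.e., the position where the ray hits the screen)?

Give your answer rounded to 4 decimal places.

Answer: 9.7926

Derivation:
Initial: x=7.0000 theta=0.5000
After 1 (propagate distance d=14): x=14.0000 theta=0.5000
After 2 (thin lens f=42): x=14.0000 theta=1/6 (≈0.1667)
After 3 (propagate distance d=11): x=95/6 (≈15.8333) theta=1/6 (≈0.1667)
After 4 (thin lens f=59): x=95/6 (≈15.8333) theta=-6/59 (≈-0.1017)
After 5 (propagate distance d=8): x=5317/354 (≈15.0198) theta=-6/59 (≈-0.1017)
After 6 (thin lens f=50): x=5317/354 (≈15.0198) theta=-7117/17700 (≈-0.4021)
After 7 (propagate distance d=13 (to screen)): x=173329/17700 (≈9.7926) theta=-7117/17700 (≈-0.4021)
Rounded to 4 decimal places: x = 9.7926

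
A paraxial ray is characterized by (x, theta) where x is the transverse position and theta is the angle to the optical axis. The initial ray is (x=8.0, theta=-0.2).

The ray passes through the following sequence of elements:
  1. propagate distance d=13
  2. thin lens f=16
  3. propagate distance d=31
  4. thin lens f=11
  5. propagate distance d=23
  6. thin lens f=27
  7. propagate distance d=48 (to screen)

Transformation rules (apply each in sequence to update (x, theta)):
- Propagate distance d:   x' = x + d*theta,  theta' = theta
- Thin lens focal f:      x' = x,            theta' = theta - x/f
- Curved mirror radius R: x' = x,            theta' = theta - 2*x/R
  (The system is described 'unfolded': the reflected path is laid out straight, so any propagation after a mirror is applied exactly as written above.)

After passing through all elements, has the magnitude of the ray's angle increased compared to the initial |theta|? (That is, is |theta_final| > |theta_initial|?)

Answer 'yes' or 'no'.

Initial: x=8.0000 theta=-0.2000
After 1 (propagate distance d=13): x=5.4000 theta=-0.2000
After 2 (thin lens f=16): x=5.4000 theta=-0.5375
After 3 (propagate distance d=31): x=-11.2625 theta=-0.5375
After 4 (thin lens f=11): x=-11.2625 theta=107/220 (≈0.4864)
After 5 (propagate distance d=23): x=-67/880 (≈-0.0761) theta=107/220 (≈0.4864)
After 6 (thin lens f=27): x=-67/880 (≈-0.0761) theta=11623/23760 (≈0.4892)
After 7 (propagate distance d=48 (to screen)): x=37073/1584 (≈23.4047) theta=11623/23760 (≈0.4892)
|theta_initial|=0.2000 |theta_final|=11623/23760 (≈0.4892) -> increased

Answer: yes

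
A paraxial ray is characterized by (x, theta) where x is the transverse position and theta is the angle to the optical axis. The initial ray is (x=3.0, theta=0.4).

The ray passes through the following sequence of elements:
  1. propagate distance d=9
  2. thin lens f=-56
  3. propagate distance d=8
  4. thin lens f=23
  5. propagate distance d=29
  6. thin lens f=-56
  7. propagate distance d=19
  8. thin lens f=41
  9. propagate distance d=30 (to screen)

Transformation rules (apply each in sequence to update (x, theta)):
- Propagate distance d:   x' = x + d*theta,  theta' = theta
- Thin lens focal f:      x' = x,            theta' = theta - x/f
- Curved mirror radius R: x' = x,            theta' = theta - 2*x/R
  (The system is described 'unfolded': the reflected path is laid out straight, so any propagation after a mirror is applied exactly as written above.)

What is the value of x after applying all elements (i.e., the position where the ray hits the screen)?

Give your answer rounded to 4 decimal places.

Answer: 12.7153

Derivation:
Initial: x=3.0000 theta=0.4000
After 1 (propagate distance d=9): x=6.6000 theta=0.4000
After 2 (thin lens f=-56): x=6.6000 theta=29/56 (≈0.5179)
After 3 (propagate distance d=8): x=376/35 (≈10.7429) theta=29/56 (≈0.5179)
After 4 (thin lens f=23): x=376/35 (≈10.7429) theta=327/6440 (≈0.0508)
After 5 (propagate distance d=29): x=78667/6440 (≈12.2154) theta=327/6440 (≈0.0508)
After 6 (thin lens f=-56): x=78667/6440 (≈12.2154) theta=96979/360640 (≈0.2689)
After 7 (propagate distance d=19): x=6247953/360640 (≈17.3246) theta=96979/360640 (≈0.2689)
After 8 (thin lens f=41): x=6247953/360640 (≈17.3246) theta=-1135907/7393120 (≈-0.1536)
After 9 (propagate distance d=30 (to screen)): x=188011653/14786240 (≈12.7153) theta=-1135907/7393120 (≈-0.1536)
Rounded to 4 decimal places: x = 12.7153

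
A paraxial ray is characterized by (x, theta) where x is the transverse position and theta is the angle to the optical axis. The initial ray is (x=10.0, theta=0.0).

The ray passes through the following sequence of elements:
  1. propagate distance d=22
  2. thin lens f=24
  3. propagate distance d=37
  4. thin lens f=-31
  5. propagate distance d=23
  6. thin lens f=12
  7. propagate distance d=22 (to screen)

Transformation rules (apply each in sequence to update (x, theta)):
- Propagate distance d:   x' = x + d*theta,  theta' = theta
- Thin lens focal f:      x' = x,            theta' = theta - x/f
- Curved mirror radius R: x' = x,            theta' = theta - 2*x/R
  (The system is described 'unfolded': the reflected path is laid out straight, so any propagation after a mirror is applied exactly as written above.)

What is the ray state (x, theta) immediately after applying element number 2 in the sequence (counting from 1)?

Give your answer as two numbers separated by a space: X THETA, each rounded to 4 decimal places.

Initial: x=10.0000 theta=0.0000
After 1 (propagate distance d=22): x=10.0000 theta=0.0000
After 2 (thin lens f=24): x=10.0000 theta=-5/12 (≈-0.4167)
Rounded to 4 decimal places: x = 10.0000, theta = -0.4167

Answer: 10.0000 -0.4167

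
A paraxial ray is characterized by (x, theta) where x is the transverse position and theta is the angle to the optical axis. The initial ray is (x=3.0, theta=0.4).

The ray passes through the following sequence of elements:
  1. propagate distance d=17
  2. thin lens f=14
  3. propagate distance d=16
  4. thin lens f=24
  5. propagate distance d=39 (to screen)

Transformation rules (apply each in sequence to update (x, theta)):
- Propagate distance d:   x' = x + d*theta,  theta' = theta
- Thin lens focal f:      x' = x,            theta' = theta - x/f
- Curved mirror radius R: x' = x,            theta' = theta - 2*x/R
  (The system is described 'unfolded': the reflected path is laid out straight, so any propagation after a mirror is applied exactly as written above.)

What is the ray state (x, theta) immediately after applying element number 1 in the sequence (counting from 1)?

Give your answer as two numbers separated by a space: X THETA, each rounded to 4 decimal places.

Answer: 9.8000 0.4000

Derivation:
Initial: x=3.0000 theta=0.4000
After 1 (propagate distance d=17): x=9.8000 theta=0.4000
Rounded to 4 decimal places: x = 9.8000, theta = 0.4000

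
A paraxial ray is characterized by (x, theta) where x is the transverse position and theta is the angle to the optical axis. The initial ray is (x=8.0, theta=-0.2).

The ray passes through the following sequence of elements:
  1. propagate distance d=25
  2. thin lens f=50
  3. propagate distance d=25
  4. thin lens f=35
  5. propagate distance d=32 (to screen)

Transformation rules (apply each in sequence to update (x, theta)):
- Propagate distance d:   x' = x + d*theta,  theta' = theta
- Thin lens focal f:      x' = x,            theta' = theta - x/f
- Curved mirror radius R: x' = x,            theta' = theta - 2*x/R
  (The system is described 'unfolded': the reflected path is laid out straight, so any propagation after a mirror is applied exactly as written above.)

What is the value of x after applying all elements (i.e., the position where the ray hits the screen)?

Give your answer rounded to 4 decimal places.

Answer: -8.6200

Derivation:
Initial: x=8.0000 theta=-0.2000
After 1 (propagate distance d=25): x=3.0000 theta=-0.2000
After 2 (thin lens f=50): x=3.0000 theta=-0.2600
After 3 (propagate distance d=25): x=-3.5000 theta=-0.2600
After 4 (thin lens f=35): x=-3.5000 theta=-0.1600
After 5 (propagate distance d=32 (to screen)): x=-8.6200 theta=-0.1600
Rounded to 4 decimal places: x = -8.6200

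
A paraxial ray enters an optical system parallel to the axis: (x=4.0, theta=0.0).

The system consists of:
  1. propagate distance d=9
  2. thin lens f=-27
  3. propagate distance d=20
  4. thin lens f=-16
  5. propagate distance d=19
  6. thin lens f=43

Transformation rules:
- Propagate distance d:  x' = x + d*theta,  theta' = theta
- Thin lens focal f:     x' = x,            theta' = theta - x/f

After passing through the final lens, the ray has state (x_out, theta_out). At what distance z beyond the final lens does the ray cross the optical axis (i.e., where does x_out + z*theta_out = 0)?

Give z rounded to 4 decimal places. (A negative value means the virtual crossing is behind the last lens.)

Initial: x=4.0000 theta=0.0000
After 1 (propagate distance d=9): x=4.0000 theta=0.0000
After 2 (thin lens f=-27): x=4.0000 theta=4/27 (≈0.1481)
After 3 (propagate distance d=20): x=188/27 (≈6.9630) theta=4/27 (≈0.1481)
After 4 (thin lens f=-16): x=188/27 (≈6.9630) theta=7/12 (≈0.5833)
After 5 (propagate distance d=19): x=1949/108 (≈18.0463) theta=7/12 (≈0.5833)
After 6 (thin lens f=43): x=1949/108 (≈18.0463) theta=190/1161 (≈0.1637)
z_focus = -x_out/theta_out = -(1949/108)/(190/1161) = -83807/760 ≈ -110.2724
Rounded to 4 decimal places: z = -110.2724

Answer: -110.2724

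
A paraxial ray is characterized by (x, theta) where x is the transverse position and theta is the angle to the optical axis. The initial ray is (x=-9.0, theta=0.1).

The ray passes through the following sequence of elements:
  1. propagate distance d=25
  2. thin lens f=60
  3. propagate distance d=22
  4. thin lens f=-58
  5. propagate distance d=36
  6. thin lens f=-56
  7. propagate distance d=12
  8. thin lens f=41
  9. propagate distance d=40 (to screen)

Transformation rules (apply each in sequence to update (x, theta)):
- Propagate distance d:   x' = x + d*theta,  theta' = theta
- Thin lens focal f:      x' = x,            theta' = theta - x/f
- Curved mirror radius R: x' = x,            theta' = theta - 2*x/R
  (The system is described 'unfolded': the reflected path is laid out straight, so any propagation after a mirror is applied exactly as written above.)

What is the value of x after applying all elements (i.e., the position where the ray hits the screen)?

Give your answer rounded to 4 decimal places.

Initial: x=-9.0000 theta=0.1000
After 1 (propagate distance d=25): x=-6.5000 theta=0.1000
After 2 (thin lens f=60): x=-6.5000 theta=5/24 (≈0.2083)
After 3 (propagate distance d=22): x=-23/12 (≈-1.9167) theta=5/24 (≈0.2083)
After 4 (thin lens f=-58): x=-23/12 (≈-1.9167) theta=61/348 (≈0.1753)
After 5 (propagate distance d=36): x=1529/348 (≈4.3937) theta=61/348 (≈0.1753)
After 6 (thin lens f=-56): x=1529/348 (≈4.3937) theta=4945/19488 (≈0.2537)
After 7 (propagate distance d=12): x=36241/4872 (≈7.4386) theta=4945/19488 (≈0.2537)
After 8 (thin lens f=41): x=36241/4872 (≈7.4386) theta=57781/799008 (≈0.0723)
After 9 (propagate distance d=40 (to screen)): x=98271/9512 (≈10.3313) theta=57781/799008 (≈0.0723)
Rounded to 4 decimal places: x = 10.3313

Answer: 10.3313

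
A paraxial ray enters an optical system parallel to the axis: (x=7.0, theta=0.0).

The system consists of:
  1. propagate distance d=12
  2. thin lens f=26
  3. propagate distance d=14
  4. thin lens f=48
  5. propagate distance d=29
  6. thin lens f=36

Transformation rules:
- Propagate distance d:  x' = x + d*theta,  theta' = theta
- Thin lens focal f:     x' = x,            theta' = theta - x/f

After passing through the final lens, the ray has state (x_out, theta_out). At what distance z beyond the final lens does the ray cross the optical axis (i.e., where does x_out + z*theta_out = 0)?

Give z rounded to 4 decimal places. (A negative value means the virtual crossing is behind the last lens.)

Initial: x=7.0000 theta=0.0000
After 1 (propagate distance d=12): x=7.0000 theta=0.0000
After 2 (thin lens f=26): x=7.0000 theta=-7/26 (≈-0.2692)
After 3 (propagate distance d=14): x=42/13 (≈3.2308) theta=-7/26 (≈-0.2692)
After 4 (thin lens f=48): x=42/13 (≈3.2308) theta=-35/104 (≈-0.3365)
After 5 (propagate distance d=29): x=-679/104 (≈-6.5288) theta=-35/104 (≈-0.3365)
After 6 (thin lens f=36): x=-679/104 (≈-6.5288) theta=-581/3744 (≈-0.1552)
z_focus = -x_out/theta_out = -(-679/104)/(-581/3744) = -3492/83 ≈ -42.0723
Rounded to 4 decimal places: z = -42.0723

Answer: -42.0723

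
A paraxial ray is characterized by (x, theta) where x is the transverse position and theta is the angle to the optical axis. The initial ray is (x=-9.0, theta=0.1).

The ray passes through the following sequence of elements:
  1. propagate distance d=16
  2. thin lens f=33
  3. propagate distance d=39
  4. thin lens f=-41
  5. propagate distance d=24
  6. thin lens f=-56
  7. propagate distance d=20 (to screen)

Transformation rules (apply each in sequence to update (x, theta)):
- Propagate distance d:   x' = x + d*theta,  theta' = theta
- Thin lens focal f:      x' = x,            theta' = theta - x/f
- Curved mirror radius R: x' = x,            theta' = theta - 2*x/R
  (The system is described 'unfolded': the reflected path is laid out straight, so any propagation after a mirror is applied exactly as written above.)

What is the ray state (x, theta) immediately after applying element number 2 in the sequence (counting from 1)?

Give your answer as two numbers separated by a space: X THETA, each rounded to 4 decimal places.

Initial: x=-9.0000 theta=0.1000
After 1 (propagate distance d=16): x=-7.4000 theta=0.1000
After 2 (thin lens f=33): x=-7.4000 theta=107/330 (≈0.3242)
Rounded to 4 decimal places: x = -7.4000, theta = 0.3242

Answer: -7.4000 0.3242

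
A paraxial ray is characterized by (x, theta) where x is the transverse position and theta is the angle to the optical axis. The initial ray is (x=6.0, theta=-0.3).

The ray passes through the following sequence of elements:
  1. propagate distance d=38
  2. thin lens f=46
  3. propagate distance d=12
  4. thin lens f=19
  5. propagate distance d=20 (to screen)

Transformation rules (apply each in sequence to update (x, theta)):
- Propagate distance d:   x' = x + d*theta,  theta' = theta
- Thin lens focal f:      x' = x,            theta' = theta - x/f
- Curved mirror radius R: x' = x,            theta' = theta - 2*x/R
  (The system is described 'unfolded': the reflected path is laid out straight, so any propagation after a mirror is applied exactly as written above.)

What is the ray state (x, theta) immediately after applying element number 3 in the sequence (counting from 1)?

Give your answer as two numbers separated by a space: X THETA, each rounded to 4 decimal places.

Initial: x=6.0000 theta=-0.3000
After 1 (propagate distance d=38): x=-5.4000 theta=-0.3000
After 2 (thin lens f=46): x=-5.4000 theta=-21/115 (≈-0.1826)
After 3 (propagate distance d=12): x=-873/115 (≈-7.5913) theta=-21/115 (≈-0.1826)
Rounded to 4 decimal places: x = -7.5913, theta = -0.1826

Answer: -7.5913 -0.1826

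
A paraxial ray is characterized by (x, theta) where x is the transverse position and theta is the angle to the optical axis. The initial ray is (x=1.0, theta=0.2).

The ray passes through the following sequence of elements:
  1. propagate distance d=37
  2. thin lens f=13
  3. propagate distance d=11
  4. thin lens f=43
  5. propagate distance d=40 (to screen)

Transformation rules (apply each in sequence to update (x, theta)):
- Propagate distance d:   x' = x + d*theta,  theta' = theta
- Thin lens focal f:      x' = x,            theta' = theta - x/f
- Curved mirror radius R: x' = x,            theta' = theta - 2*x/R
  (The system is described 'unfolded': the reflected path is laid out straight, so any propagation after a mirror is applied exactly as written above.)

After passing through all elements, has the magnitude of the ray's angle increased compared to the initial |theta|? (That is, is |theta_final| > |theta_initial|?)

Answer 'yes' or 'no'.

Answer: yes

Derivation:
Initial: x=1.0000 theta=0.2000
After 1 (propagate distance d=37): x=8.4000 theta=0.2000
After 2 (thin lens f=13): x=8.4000 theta=-29/65 (≈-0.4462)
After 3 (propagate distance d=11): x=227/65 (≈3.4923) theta=-29/65 (≈-0.4462)
After 4 (thin lens f=43): x=227/65 (≈3.4923) theta=-1474/2795 (≈-0.5274)
After 5 (propagate distance d=40 (to screen)): x=-49199/2795 (≈-17.6025) theta=-1474/2795 (≈-0.5274)
|theta_initial|=0.2000 |theta_final|=1474/2795 (≈0.5274) -> increased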